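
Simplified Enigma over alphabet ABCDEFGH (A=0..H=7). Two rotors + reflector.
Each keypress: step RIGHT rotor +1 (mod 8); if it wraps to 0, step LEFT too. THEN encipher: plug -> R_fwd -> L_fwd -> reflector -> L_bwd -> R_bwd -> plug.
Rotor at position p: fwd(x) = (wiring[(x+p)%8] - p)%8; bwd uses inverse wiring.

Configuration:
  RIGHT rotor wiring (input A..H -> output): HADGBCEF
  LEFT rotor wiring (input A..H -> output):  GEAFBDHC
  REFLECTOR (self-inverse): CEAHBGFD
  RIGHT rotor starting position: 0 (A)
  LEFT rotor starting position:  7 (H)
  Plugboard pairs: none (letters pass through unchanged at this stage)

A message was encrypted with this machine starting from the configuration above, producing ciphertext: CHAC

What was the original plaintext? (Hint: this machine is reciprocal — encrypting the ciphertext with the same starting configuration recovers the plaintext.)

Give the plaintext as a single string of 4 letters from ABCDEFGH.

Char 1 ('C'): step: R->1, L=7; C->plug->C->R->F->L->C->refl->A->L'->H->R'->A->plug->A
Char 2 ('H'): step: R->2, L=7; H->plug->H->R->G->L->E->refl->B->L'->D->R'->F->plug->F
Char 3 ('A'): step: R->3, L=7; A->plug->A->R->D->L->B->refl->E->L'->G->R'->B->plug->B
Char 4 ('C'): step: R->4, L=7; C->plug->C->R->A->L->D->refl->H->L'->B->R'->D->plug->D

Answer: AFBD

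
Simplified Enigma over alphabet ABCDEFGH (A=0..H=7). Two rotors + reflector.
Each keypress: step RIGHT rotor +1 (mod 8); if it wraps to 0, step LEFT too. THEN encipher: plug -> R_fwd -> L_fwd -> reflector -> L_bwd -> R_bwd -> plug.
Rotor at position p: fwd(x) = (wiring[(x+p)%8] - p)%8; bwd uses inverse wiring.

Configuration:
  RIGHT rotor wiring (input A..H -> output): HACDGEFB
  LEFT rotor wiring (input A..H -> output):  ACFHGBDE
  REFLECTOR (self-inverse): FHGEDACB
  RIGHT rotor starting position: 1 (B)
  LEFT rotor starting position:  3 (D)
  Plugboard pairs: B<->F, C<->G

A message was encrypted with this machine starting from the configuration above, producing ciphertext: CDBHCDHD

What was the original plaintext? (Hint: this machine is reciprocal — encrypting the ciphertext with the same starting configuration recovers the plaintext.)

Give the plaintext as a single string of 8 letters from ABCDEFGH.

Answer: EHCFGCDC

Derivation:
Char 1 ('C'): step: R->2, L=3; C->plug->G->R->F->L->F->refl->A->L'->D->R'->E->plug->E
Char 2 ('D'): step: R->3, L=3; D->plug->D->R->C->L->G->refl->C->L'->H->R'->H->plug->H
Char 3 ('B'): step: R->4, L=3; B->plug->F->R->E->L->B->refl->H->L'->G->R'->G->plug->C
Char 4 ('H'): step: R->5, L=3; H->plug->H->R->B->L->D->refl->E->L'->A->R'->B->plug->F
Char 5 ('C'): step: R->6, L=3; C->plug->G->R->A->L->E->refl->D->L'->B->R'->C->plug->G
Char 6 ('D'): step: R->7, L=3; D->plug->D->R->D->L->A->refl->F->L'->F->R'->G->plug->C
Char 7 ('H'): step: R->0, L->4 (L advanced); H->plug->H->R->B->L->F->refl->A->L'->D->R'->D->plug->D
Char 8 ('D'): step: R->1, L=4; D->plug->D->R->F->L->G->refl->C->L'->A->R'->G->plug->C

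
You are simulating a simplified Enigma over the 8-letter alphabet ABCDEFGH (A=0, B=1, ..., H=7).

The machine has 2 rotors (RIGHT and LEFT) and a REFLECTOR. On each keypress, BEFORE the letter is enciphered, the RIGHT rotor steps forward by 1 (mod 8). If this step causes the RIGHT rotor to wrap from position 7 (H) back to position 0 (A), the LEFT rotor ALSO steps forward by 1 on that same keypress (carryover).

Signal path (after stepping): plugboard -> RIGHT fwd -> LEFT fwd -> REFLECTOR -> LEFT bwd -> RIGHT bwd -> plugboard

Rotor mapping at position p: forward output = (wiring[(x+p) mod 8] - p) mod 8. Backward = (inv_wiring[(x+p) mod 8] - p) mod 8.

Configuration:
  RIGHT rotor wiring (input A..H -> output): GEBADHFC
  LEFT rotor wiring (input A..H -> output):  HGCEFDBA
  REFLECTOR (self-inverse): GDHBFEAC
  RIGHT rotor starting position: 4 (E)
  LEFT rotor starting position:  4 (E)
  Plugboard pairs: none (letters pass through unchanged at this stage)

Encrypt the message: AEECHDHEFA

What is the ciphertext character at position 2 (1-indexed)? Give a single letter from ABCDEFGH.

Char 1 ('A'): step: R->5, L=4; A->plug->A->R->C->L->F->refl->E->L'->D->R'->G->plug->G
Char 2 ('E'): step: R->6, L=4; E->plug->E->R->D->L->E->refl->F->L'->C->R'->F->plug->F

F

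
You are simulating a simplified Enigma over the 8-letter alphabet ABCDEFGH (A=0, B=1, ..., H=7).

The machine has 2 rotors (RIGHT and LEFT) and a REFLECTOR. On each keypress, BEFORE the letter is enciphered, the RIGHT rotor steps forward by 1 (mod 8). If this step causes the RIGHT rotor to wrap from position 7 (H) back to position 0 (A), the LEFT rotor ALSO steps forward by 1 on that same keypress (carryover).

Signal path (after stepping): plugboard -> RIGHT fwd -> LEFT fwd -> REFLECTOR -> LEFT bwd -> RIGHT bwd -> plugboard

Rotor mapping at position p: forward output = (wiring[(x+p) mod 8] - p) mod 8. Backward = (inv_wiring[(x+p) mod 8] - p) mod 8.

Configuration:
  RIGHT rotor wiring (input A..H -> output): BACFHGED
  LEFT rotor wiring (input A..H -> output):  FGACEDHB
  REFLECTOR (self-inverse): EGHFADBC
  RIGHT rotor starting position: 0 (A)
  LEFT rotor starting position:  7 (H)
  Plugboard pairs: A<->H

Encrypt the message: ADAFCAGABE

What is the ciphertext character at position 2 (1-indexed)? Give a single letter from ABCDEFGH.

Char 1 ('A'): step: R->1, L=7; A->plug->H->R->A->L->C->refl->H->L'->C->R'->G->plug->G
Char 2 ('D'): step: R->2, L=7; D->plug->D->R->E->L->D->refl->F->L'->F->R'->C->plug->C

C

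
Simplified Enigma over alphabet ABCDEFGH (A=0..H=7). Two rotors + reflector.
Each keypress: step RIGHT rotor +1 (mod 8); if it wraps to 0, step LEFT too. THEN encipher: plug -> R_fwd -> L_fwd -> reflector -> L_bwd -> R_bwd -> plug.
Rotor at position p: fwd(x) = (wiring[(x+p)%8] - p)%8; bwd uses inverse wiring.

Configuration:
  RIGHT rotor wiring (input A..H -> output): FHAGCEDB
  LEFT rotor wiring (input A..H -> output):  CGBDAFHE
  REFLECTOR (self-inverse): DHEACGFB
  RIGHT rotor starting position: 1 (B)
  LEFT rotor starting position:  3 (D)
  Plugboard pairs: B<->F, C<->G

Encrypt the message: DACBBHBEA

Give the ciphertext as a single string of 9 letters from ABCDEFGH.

Answer: CBDEHCDBF

Derivation:
Char 1 ('D'): step: R->2, L=3; D->plug->D->R->C->L->C->refl->E->L'->D->R'->G->plug->C
Char 2 ('A'): step: R->3, L=3; A->plug->A->R->D->L->E->refl->C->L'->C->R'->F->plug->B
Char 3 ('C'): step: R->4, L=3; C->plug->G->R->E->L->B->refl->H->L'->F->R'->D->plug->D
Char 4 ('B'): step: R->5, L=3; B->plug->F->R->D->L->E->refl->C->L'->C->R'->E->plug->E
Char 5 ('B'): step: R->6, L=3; B->plug->F->R->A->L->A->refl->D->L'->G->R'->H->plug->H
Char 6 ('H'): step: R->7, L=3; H->plug->H->R->E->L->B->refl->H->L'->F->R'->G->plug->C
Char 7 ('B'): step: R->0, L->4 (L advanced); B->plug->F->R->E->L->G->refl->F->L'->G->R'->D->plug->D
Char 8 ('E'): step: R->1, L=4; E->plug->E->R->D->L->A->refl->D->L'->C->R'->F->plug->B
Char 9 ('A'): step: R->2, L=4; A->plug->A->R->G->L->F->refl->G->L'->E->R'->B->plug->F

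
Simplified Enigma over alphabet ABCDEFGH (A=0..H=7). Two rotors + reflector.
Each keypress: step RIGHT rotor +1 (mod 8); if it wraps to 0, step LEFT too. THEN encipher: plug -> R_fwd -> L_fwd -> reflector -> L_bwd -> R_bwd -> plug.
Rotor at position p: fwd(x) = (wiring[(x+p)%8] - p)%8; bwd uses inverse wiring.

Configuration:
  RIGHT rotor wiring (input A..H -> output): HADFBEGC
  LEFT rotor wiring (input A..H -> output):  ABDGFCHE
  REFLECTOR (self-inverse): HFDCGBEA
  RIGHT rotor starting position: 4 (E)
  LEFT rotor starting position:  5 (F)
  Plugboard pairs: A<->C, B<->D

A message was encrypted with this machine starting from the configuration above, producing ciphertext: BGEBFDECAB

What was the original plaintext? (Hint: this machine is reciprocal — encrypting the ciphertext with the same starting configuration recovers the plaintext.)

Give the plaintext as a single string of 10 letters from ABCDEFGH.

Answer: CADGHBABFG

Derivation:
Char 1 ('B'): step: R->5, L=5; B->plug->D->R->C->L->H->refl->A->L'->H->R'->A->plug->C
Char 2 ('G'): step: R->6, L=5; G->plug->G->R->D->L->D->refl->C->L'->B->R'->C->plug->A
Char 3 ('E'): step: R->7, L=5; E->plug->E->R->G->L->B->refl->F->L'->A->R'->B->plug->D
Char 4 ('B'): step: R->0, L->6 (L advanced); B->plug->D->R->F->L->A->refl->H->L'->G->R'->G->plug->G
Char 5 ('F'): step: R->1, L=6; F->plug->F->R->F->L->A->refl->H->L'->G->R'->H->plug->H
Char 6 ('D'): step: R->2, L=6; D->plug->B->R->D->L->D->refl->C->L'->C->R'->D->plug->B
Char 7 ('E'): step: R->3, L=6; E->plug->E->R->H->L->E->refl->G->L'->B->R'->C->plug->A
Char 8 ('C'): step: R->4, L=6; C->plug->A->R->F->L->A->refl->H->L'->G->R'->D->plug->B
Char 9 ('A'): step: R->5, L=6; A->plug->C->R->F->L->A->refl->H->L'->G->R'->F->plug->F
Char 10 ('B'): step: R->6, L=6; B->plug->D->R->C->L->C->refl->D->L'->D->R'->G->plug->G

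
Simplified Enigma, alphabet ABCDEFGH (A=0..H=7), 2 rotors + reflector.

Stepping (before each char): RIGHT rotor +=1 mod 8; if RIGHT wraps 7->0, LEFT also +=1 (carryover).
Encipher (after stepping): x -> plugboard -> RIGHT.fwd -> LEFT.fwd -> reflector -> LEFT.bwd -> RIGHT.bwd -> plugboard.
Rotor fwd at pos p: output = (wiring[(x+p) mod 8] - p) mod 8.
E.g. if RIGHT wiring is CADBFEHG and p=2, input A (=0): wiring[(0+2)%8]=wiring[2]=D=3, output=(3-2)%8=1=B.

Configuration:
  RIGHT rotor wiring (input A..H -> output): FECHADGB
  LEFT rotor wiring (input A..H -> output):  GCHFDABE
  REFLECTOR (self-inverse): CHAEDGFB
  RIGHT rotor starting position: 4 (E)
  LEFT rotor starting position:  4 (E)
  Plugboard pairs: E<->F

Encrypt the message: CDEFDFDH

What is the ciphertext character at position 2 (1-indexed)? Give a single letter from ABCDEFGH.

Char 1 ('C'): step: R->5, L=4; C->plug->C->R->E->L->C->refl->A->L'->D->R'->H->plug->H
Char 2 ('D'): step: R->6, L=4; D->plug->D->R->G->L->D->refl->E->L'->B->R'->F->plug->E

E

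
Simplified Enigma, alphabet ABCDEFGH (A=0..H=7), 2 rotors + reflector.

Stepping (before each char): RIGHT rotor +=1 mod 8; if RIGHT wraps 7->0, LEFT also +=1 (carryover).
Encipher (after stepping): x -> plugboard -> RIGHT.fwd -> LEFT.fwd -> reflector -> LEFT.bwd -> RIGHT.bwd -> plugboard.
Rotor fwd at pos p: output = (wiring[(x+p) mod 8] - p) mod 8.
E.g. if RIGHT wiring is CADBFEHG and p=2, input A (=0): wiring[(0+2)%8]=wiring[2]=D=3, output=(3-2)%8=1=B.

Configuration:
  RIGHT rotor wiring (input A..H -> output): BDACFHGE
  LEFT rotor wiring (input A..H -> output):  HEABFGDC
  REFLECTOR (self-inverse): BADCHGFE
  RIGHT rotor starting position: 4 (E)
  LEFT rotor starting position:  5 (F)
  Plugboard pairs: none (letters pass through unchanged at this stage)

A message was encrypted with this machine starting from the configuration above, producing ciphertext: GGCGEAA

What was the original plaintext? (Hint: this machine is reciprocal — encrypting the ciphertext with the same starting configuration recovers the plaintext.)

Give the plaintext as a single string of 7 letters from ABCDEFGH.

Answer: FAFACHB

Derivation:
Char 1 ('G'): step: R->5, L=5; G->plug->G->R->F->L->D->refl->C->L'->D->R'->F->plug->F
Char 2 ('G'): step: R->6, L=5; G->plug->G->R->H->L->A->refl->B->L'->A->R'->A->plug->A
Char 3 ('C'): step: R->7, L=5; C->plug->C->R->E->L->H->refl->E->L'->G->R'->F->plug->F
Char 4 ('G'): step: R->0, L->6 (L advanced); G->plug->G->R->G->L->H->refl->E->L'->B->R'->A->plug->A
Char 5 ('E'): step: R->1, L=6; E->plug->E->R->G->L->H->refl->E->L'->B->R'->C->plug->C
Char 6 ('A'): step: R->2, L=6; A->plug->A->R->G->L->H->refl->E->L'->B->R'->H->plug->H
Char 7 ('A'): step: R->3, L=6; A->plug->A->R->H->L->A->refl->B->L'->C->R'->B->plug->B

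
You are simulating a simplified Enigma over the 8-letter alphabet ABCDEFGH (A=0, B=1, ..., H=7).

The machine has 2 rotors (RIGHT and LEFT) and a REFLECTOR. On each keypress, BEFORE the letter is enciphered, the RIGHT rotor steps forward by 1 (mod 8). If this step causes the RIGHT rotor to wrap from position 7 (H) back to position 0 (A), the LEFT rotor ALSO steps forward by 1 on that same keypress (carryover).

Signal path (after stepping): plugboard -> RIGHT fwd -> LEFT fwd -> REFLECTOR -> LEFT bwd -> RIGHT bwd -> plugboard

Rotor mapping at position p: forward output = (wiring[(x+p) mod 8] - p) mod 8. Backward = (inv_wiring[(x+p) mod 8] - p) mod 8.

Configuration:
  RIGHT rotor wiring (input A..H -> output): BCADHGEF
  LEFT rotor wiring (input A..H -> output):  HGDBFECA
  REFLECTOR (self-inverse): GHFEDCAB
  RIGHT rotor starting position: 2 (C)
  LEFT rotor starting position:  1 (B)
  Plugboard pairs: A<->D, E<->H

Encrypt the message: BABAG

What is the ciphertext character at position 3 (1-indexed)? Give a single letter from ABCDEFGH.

Char 1 ('B'): step: R->3, L=1; B->plug->B->R->E->L->D->refl->E->L'->D->R'->C->plug->C
Char 2 ('A'): step: R->4, L=1; A->plug->D->R->B->L->C->refl->F->L'->A->R'->C->plug->C
Char 3 ('B'): step: R->5, L=1; B->plug->B->R->H->L->G->refl->A->L'->C->R'->H->plug->E

E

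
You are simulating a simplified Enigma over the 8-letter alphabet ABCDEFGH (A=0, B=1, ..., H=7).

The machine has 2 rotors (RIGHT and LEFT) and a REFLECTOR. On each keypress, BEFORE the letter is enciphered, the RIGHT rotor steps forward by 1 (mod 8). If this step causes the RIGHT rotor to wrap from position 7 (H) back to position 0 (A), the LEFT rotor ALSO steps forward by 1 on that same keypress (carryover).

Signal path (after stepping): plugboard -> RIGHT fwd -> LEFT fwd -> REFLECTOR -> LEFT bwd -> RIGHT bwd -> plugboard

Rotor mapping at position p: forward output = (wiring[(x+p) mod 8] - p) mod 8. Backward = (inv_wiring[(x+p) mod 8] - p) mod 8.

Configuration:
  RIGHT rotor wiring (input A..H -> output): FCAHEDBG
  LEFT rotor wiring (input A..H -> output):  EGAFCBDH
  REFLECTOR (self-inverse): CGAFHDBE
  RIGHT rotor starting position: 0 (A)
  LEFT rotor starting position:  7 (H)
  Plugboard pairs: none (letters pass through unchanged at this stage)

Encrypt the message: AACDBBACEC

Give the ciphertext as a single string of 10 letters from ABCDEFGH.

Char 1 ('A'): step: R->1, L=7; A->plug->A->R->B->L->F->refl->D->L'->F->R'->G->plug->G
Char 2 ('A'): step: R->2, L=7; A->plug->A->R->G->L->C->refl->A->L'->A->R'->H->plug->H
Char 3 ('C'): step: R->3, L=7; C->plug->C->R->A->L->A->refl->C->L'->G->R'->D->plug->D
Char 4 ('D'): step: R->4, L=7; D->plug->D->R->C->L->H->refl->E->L'->H->R'->B->plug->B
Char 5 ('B'): step: R->5, L=7; B->plug->B->R->E->L->G->refl->B->L'->D->R'->F->plug->F
Char 6 ('B'): step: R->6, L=7; B->plug->B->R->A->L->A->refl->C->L'->G->R'->G->plug->G
Char 7 ('A'): step: R->7, L=7; A->plug->A->R->H->L->E->refl->H->L'->C->R'->H->plug->H
Char 8 ('C'): step: R->0, L->0 (L advanced); C->plug->C->R->A->L->E->refl->H->L'->H->R'->D->plug->D
Char 9 ('E'): step: R->1, L=0; E->plug->E->R->C->L->A->refl->C->L'->E->R'->H->plug->H
Char 10 ('C'): step: R->2, L=0; C->plug->C->R->C->L->A->refl->C->L'->E->R'->F->plug->F

Answer: GHDBFGHDHF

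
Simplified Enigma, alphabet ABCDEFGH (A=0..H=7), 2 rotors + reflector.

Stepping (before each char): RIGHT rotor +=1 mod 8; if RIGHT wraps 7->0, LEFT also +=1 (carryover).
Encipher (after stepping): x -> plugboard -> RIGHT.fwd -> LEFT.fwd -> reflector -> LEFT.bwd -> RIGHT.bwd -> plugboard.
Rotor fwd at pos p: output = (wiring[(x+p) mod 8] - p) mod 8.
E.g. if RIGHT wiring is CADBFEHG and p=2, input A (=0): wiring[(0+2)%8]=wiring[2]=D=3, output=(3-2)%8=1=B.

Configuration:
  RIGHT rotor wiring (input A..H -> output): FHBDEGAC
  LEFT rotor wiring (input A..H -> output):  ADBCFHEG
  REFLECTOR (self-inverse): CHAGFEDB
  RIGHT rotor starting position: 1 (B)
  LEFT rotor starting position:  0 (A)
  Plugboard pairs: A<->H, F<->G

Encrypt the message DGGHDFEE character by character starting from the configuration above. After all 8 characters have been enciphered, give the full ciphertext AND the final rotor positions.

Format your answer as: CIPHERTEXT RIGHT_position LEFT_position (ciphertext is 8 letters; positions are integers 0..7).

Answer: EDHACAHA 1 1

Derivation:
Char 1 ('D'): step: R->2, L=0; D->plug->D->R->E->L->F->refl->E->L'->G->R'->E->plug->E
Char 2 ('G'): step: R->3, L=0; G->plug->F->R->C->L->B->refl->H->L'->F->R'->D->plug->D
Char 3 ('G'): step: R->4, L=0; G->plug->F->R->D->L->C->refl->A->L'->A->R'->A->plug->H
Char 4 ('H'): step: R->5, L=0; H->plug->A->R->B->L->D->refl->G->L'->H->R'->H->plug->A
Char 5 ('D'): step: R->6, L=0; D->plug->D->R->B->L->D->refl->G->L'->H->R'->C->plug->C
Char 6 ('F'): step: R->7, L=0; F->plug->G->R->H->L->G->refl->D->L'->B->R'->H->plug->A
Char 7 ('E'): step: R->0, L->1 (L advanced); E->plug->E->R->E->L->G->refl->D->L'->F->R'->A->plug->H
Char 8 ('E'): step: R->1, L=1; E->plug->E->R->F->L->D->refl->G->L'->E->R'->H->plug->A
Final: ciphertext=EDHACAHA, RIGHT=1, LEFT=1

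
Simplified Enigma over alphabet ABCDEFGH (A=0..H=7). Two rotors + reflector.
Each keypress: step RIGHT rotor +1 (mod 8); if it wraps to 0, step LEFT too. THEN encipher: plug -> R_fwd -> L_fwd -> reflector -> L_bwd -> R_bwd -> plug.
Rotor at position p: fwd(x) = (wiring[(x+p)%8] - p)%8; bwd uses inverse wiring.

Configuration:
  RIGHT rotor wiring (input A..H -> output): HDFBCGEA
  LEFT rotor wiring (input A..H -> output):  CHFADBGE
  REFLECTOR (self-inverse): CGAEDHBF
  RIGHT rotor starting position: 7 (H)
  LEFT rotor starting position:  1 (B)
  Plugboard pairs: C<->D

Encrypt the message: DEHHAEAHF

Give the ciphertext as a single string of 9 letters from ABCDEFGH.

Answer: FHECHHCCB

Derivation:
Char 1 ('D'): step: R->0, L->2 (L advanced); D->plug->C->R->F->L->C->refl->A->L'->G->R'->F->plug->F
Char 2 ('E'): step: R->1, L=2; E->plug->E->R->F->L->C->refl->A->L'->G->R'->H->plug->H
Char 3 ('H'): step: R->2, L=2; H->plug->H->R->B->L->G->refl->B->L'->C->R'->E->plug->E
Char 4 ('H'): step: R->3, L=2; H->plug->H->R->C->L->B->refl->G->L'->B->R'->D->plug->C
Char 5 ('A'): step: R->4, L=2; A->plug->A->R->G->L->A->refl->C->L'->F->R'->H->plug->H
Char 6 ('E'): step: R->5, L=2; E->plug->E->R->G->L->A->refl->C->L'->F->R'->H->plug->H
Char 7 ('A'): step: R->6, L=2; A->plug->A->R->G->L->A->refl->C->L'->F->R'->D->plug->C
Char 8 ('H'): step: R->7, L=2; H->plug->H->R->F->L->C->refl->A->L'->G->R'->D->plug->C
Char 9 ('F'): step: R->0, L->3 (L advanced); F->plug->F->R->G->L->E->refl->D->L'->D->R'->B->plug->B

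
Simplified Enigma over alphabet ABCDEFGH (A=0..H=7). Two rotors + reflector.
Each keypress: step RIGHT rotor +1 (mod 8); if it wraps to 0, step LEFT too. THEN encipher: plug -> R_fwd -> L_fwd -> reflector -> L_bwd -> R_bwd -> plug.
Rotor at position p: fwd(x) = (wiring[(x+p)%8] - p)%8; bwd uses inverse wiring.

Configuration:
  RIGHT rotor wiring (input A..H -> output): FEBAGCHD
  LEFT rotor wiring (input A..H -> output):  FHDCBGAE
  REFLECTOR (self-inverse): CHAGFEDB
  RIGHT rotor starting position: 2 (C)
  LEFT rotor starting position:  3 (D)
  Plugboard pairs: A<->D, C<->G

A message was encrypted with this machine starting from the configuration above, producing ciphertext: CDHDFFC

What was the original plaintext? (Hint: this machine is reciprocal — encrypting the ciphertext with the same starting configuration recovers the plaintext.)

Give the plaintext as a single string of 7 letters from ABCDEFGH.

Answer: FEBFGAB

Derivation:
Char 1 ('C'): step: R->3, L=3; C->plug->G->R->B->L->G->refl->D->L'->C->R'->F->plug->F
Char 2 ('D'): step: R->4, L=3; D->plug->A->R->C->L->D->refl->G->L'->B->R'->E->plug->E
Char 3 ('H'): step: R->5, L=3; H->plug->H->R->B->L->G->refl->D->L'->C->R'->B->plug->B
Char 4 ('D'): step: R->6, L=3; D->plug->A->R->B->L->G->refl->D->L'->C->R'->F->plug->F
Char 5 ('F'): step: R->7, L=3; F->plug->F->R->H->L->A->refl->C->L'->F->R'->C->plug->G
Char 6 ('F'): step: R->0, L->4 (L advanced); F->plug->F->R->C->L->E->refl->F->L'->A->R'->D->plug->A
Char 7 ('C'): step: R->1, L=4; C->plug->G->R->C->L->E->refl->F->L'->A->R'->B->plug->B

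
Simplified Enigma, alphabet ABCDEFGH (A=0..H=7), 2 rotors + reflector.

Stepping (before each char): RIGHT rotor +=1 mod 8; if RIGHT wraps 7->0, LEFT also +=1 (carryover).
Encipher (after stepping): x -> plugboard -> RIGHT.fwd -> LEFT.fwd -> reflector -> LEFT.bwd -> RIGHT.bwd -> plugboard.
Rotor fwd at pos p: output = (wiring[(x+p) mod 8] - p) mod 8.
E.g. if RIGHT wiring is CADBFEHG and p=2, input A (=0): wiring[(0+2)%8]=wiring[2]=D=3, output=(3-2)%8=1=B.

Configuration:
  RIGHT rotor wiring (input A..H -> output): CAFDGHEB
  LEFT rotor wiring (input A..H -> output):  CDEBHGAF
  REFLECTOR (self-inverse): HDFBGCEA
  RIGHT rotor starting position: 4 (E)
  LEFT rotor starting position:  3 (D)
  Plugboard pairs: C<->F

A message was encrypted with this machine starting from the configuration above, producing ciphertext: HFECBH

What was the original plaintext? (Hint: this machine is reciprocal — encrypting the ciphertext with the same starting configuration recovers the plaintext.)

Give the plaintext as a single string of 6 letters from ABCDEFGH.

Char 1 ('H'): step: R->5, L=3; H->plug->H->R->B->L->E->refl->G->L'->A->R'->F->plug->C
Char 2 ('F'): step: R->6, L=3; F->plug->C->R->E->L->C->refl->F->L'->D->R'->B->plug->B
Char 3 ('E'): step: R->7, L=3; E->plug->E->R->E->L->C->refl->F->L'->D->R'->B->plug->B
Char 4 ('C'): step: R->0, L->4 (L advanced); C->plug->F->R->H->L->F->refl->C->L'->B->R'->H->plug->H
Char 5 ('B'): step: R->1, L=4; B->plug->B->R->E->L->G->refl->E->L'->C->R'->C->plug->F
Char 6 ('H'): step: R->2, L=4; H->plug->H->R->G->L->A->refl->H->L'->F->R'->D->plug->D

Answer: CBBHFD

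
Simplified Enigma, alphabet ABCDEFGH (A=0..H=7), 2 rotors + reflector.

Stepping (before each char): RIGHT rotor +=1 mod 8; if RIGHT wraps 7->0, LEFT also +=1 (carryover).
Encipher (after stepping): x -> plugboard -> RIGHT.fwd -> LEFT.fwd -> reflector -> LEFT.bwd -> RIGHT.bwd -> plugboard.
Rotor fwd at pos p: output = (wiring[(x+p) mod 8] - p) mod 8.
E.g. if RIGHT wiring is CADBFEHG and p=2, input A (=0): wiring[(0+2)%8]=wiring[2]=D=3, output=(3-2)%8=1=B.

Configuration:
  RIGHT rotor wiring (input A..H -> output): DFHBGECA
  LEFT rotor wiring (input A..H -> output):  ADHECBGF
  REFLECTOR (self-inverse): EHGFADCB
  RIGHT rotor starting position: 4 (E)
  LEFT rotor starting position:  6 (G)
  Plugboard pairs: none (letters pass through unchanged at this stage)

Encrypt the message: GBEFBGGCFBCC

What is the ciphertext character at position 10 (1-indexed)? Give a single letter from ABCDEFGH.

Char 1 ('G'): step: R->5, L=6; G->plug->G->R->E->L->B->refl->H->L'->B->R'->H->plug->H
Char 2 ('B'): step: R->6, L=6; B->plug->B->R->C->L->C->refl->G->L'->F->R'->C->plug->C
Char 3 ('E'): step: R->7, L=6; E->plug->E->R->C->L->C->refl->G->L'->F->R'->G->plug->G
Char 4 ('F'): step: R->0, L->7 (L advanced); F->plug->F->R->E->L->F->refl->D->L'->F->R'->B->plug->B
Char 5 ('B'): step: R->1, L=7; B->plug->B->R->G->L->C->refl->G->L'->A->R'->C->plug->C
Char 6 ('G'): step: R->2, L=7; G->plug->G->R->B->L->B->refl->H->L'->H->R'->B->plug->B
Char 7 ('G'): step: R->3, L=7; G->plug->G->R->C->L->E->refl->A->L'->D->R'->B->plug->B
Char 8 ('C'): step: R->4, L=7; C->plug->C->R->G->L->C->refl->G->L'->A->R'->B->plug->B
Char 9 ('F'): step: R->5, L=7; F->plug->F->R->C->L->E->refl->A->L'->D->R'->C->plug->C
Char 10 ('B'): step: R->6, L=7; B->plug->B->R->C->L->E->refl->A->L'->D->R'->F->plug->F

F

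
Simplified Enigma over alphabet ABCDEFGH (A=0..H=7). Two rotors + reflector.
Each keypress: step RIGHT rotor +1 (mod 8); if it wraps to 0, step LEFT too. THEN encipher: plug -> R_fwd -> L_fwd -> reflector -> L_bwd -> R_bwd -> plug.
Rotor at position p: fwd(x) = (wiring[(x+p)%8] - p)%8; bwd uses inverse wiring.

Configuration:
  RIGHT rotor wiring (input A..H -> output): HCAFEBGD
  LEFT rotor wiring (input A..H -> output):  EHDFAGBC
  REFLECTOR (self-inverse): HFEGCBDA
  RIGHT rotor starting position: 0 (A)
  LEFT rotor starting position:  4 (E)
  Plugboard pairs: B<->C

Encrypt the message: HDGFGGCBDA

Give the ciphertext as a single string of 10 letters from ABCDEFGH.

Char 1 ('H'): step: R->1, L=4; H->plug->H->R->G->L->H->refl->A->L'->E->R'->C->plug->B
Char 2 ('D'): step: R->2, L=4; D->plug->D->R->H->L->B->refl->F->L'->C->R'->C->plug->B
Char 3 ('G'): step: R->3, L=4; G->plug->G->R->H->L->B->refl->F->L'->C->R'->A->plug->A
Char 4 ('F'): step: R->4, L=4; F->plug->F->R->G->L->H->refl->A->L'->E->R'->G->plug->G
Char 5 ('G'): step: R->5, L=4; G->plug->G->R->A->L->E->refl->C->L'->B->R'->B->plug->C
Char 6 ('G'): step: R->6, L=4; G->plug->G->R->G->L->H->refl->A->L'->E->R'->D->plug->D
Char 7 ('C'): step: R->7, L=4; C->plug->B->R->A->L->E->refl->C->L'->B->R'->D->plug->D
Char 8 ('B'): step: R->0, L->5 (L advanced); B->plug->C->R->A->L->B->refl->F->L'->C->R'->B->plug->C
Char 9 ('D'): step: R->1, L=5; D->plug->D->R->D->L->H->refl->A->L'->G->R'->H->plug->H
Char 10 ('A'): step: R->2, L=5; A->plug->A->R->G->L->A->refl->H->L'->D->R'->B->plug->C

Answer: BBAGCDDCHC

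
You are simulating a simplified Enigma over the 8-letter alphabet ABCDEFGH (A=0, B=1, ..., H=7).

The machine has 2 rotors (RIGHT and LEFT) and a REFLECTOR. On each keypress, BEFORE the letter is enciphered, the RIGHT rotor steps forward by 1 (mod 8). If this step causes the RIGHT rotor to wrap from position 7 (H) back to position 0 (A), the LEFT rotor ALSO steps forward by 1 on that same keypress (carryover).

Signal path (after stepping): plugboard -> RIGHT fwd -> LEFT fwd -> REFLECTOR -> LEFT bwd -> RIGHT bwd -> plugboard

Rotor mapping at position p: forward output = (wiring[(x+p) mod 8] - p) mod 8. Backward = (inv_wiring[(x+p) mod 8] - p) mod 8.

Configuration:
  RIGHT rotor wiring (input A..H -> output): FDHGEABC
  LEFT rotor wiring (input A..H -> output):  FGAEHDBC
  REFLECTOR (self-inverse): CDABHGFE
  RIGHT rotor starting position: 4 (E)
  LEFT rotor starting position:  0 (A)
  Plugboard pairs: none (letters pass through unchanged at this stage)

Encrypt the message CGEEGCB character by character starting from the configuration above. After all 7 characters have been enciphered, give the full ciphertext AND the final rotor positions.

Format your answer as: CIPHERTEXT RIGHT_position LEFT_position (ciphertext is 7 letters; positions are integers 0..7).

Char 1 ('C'): step: R->5, L=0; C->plug->C->R->F->L->D->refl->B->L'->G->R'->E->plug->E
Char 2 ('G'): step: R->6, L=0; G->plug->G->R->G->L->B->refl->D->L'->F->R'->D->plug->D
Char 3 ('E'): step: R->7, L=0; E->plug->E->R->H->L->C->refl->A->L'->C->R'->H->plug->H
Char 4 ('E'): step: R->0, L->1 (L advanced); E->plug->E->R->E->L->C->refl->A->L'->F->R'->A->plug->A
Char 5 ('G'): step: R->1, L=1; G->plug->G->R->B->L->H->refl->E->L'->H->R'->E->plug->E
Char 6 ('C'): step: R->2, L=1; C->plug->C->R->C->L->D->refl->B->L'->G->R'->D->plug->D
Char 7 ('B'): step: R->3, L=1; B->plug->B->R->B->L->H->refl->E->L'->H->R'->E->plug->E
Final: ciphertext=EDHAEDE, RIGHT=3, LEFT=1

Answer: EDHAEDE 3 1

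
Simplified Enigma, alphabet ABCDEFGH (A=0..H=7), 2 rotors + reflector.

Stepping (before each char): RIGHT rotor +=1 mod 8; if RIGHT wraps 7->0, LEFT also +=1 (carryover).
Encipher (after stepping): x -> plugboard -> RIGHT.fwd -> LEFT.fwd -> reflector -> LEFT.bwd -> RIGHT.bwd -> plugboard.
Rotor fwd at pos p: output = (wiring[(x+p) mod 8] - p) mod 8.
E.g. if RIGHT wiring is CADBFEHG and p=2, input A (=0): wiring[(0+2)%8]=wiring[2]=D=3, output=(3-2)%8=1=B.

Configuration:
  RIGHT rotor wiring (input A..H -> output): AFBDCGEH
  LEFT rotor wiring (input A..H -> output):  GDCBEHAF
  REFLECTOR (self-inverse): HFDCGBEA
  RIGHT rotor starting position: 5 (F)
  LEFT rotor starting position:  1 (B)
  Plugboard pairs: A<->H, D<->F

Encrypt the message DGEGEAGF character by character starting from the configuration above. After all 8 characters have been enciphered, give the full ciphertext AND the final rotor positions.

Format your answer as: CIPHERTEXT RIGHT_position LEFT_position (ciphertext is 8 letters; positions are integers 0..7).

Char 1 ('D'): step: R->6, L=1; D->plug->F->R->F->L->H->refl->A->L'->C->R'->C->plug->C
Char 2 ('G'): step: R->7, L=1; G->plug->G->R->H->L->F->refl->B->L'->B->R'->B->plug->B
Char 3 ('E'): step: R->0, L->2 (L advanced); E->plug->E->R->C->L->C->refl->D->L'->F->R'->B->plug->B
Char 4 ('G'): step: R->1, L=2; G->plug->G->R->G->L->E->refl->G->L'->E->R'->A->plug->H
Char 5 ('E'): step: R->2, L=2; E->plug->E->R->C->L->C->refl->D->L'->F->R'->F->plug->D
Char 6 ('A'): step: R->3, L=2; A->plug->H->R->G->L->E->refl->G->L'->E->R'->E->plug->E
Char 7 ('G'): step: R->4, L=2; G->plug->G->R->F->L->D->refl->C->L'->C->R'->B->plug->B
Char 8 ('F'): step: R->5, L=2; F->plug->D->R->D->L->F->refl->B->L'->H->R'->B->plug->B
Final: ciphertext=CBBHDEBB, RIGHT=5, LEFT=2

Answer: CBBHDEBB 5 2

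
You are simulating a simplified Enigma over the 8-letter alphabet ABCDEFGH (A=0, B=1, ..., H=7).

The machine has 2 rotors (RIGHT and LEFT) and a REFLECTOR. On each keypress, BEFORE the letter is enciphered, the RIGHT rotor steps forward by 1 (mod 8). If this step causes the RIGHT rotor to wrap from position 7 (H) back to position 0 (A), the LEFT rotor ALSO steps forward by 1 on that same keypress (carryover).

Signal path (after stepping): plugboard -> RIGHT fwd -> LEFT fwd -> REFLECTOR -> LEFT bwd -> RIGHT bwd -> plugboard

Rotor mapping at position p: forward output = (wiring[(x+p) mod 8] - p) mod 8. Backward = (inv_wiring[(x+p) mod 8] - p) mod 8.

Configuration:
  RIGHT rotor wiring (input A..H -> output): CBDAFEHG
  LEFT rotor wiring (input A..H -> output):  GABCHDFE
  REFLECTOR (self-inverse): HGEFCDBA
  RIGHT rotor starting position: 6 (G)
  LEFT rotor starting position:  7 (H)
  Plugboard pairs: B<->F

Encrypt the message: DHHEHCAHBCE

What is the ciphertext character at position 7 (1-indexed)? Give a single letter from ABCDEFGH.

Char 1 ('D'): step: R->7, L=7; D->plug->D->R->E->L->D->refl->F->L'->A->R'->H->plug->H
Char 2 ('H'): step: R->0, L->0 (L advanced); H->plug->H->R->G->L->F->refl->D->L'->F->R'->E->plug->E
Char 3 ('H'): step: R->1, L=0; H->plug->H->R->B->L->A->refl->H->L'->E->R'->D->plug->D
Char 4 ('E'): step: R->2, L=0; E->plug->E->R->F->L->D->refl->F->L'->G->R'->B->plug->F
Char 5 ('H'): step: R->3, L=0; H->plug->H->R->A->L->G->refl->B->L'->C->R'->B->plug->F
Char 6 ('C'): step: R->4, L=0; C->plug->C->R->D->L->C->refl->E->L'->H->R'->G->plug->G
Char 7 ('A'): step: R->5, L=0; A->plug->A->R->H->L->E->refl->C->L'->D->R'->G->plug->G

G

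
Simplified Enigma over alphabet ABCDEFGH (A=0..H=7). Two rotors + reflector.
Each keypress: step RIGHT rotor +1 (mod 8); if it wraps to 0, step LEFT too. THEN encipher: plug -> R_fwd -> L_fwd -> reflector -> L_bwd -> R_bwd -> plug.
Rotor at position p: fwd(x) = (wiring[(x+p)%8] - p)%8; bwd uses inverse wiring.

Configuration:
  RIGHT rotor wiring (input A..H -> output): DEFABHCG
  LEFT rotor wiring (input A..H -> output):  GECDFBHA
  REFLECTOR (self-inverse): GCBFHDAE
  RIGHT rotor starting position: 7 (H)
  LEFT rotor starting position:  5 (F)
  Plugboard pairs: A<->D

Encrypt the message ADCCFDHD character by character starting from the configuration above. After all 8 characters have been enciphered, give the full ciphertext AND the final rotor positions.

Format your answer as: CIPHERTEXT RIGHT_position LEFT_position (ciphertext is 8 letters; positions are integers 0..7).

Char 1 ('A'): step: R->0, L->6 (L advanced); A->plug->D->R->A->L->B->refl->C->L'->B->R'->E->plug->E
Char 2 ('D'): step: R->1, L=6; D->plug->A->R->D->L->G->refl->A->L'->C->R'->H->plug->H
Char 3 ('C'): step: R->2, L=6; C->plug->C->R->H->L->D->refl->F->L'->F->R'->D->plug->A
Char 4 ('C'): step: R->3, L=6; C->plug->C->R->E->L->E->refl->H->L'->G->R'->B->plug->B
Char 5 ('F'): step: R->4, L=6; F->plug->F->R->A->L->B->refl->C->L'->B->R'->G->plug->G
Char 6 ('D'): step: R->5, L=6; D->plug->A->R->C->L->A->refl->G->L'->D->R'->G->plug->G
Char 7 ('H'): step: R->6, L=6; H->plug->H->R->B->L->C->refl->B->L'->A->R'->B->plug->B
Char 8 ('D'): step: R->7, L=6; D->plug->A->R->H->L->D->refl->F->L'->F->R'->C->plug->C
Final: ciphertext=EHABGGBC, RIGHT=7, LEFT=6

Answer: EHABGGBC 7 6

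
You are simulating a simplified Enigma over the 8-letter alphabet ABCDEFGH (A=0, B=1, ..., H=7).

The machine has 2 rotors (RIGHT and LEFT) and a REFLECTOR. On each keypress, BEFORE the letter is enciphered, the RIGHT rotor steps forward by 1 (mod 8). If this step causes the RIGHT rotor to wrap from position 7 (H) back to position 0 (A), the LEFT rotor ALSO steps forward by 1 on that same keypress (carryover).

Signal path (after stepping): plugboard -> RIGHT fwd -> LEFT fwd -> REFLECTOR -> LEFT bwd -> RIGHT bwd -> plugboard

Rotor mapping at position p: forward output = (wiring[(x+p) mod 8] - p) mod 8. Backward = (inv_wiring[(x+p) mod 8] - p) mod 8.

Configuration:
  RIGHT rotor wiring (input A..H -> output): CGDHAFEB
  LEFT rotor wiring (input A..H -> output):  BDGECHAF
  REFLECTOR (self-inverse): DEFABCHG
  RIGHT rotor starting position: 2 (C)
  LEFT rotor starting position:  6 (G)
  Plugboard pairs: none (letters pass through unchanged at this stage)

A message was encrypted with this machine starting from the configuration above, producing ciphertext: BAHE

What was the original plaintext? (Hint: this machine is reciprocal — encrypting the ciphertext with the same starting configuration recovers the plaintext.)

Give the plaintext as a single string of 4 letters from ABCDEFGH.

Answer: DFAF

Derivation:
Char 1 ('B'): step: R->3, L=6; B->plug->B->R->F->L->G->refl->H->L'->B->R'->D->plug->D
Char 2 ('A'): step: R->4, L=6; A->plug->A->R->E->L->A->refl->D->L'->C->R'->F->plug->F
Char 3 ('H'): step: R->5, L=6; H->plug->H->R->D->L->F->refl->C->L'->A->R'->A->plug->A
Char 4 ('E'): step: R->6, L=6; E->plug->E->R->F->L->G->refl->H->L'->B->R'->F->plug->F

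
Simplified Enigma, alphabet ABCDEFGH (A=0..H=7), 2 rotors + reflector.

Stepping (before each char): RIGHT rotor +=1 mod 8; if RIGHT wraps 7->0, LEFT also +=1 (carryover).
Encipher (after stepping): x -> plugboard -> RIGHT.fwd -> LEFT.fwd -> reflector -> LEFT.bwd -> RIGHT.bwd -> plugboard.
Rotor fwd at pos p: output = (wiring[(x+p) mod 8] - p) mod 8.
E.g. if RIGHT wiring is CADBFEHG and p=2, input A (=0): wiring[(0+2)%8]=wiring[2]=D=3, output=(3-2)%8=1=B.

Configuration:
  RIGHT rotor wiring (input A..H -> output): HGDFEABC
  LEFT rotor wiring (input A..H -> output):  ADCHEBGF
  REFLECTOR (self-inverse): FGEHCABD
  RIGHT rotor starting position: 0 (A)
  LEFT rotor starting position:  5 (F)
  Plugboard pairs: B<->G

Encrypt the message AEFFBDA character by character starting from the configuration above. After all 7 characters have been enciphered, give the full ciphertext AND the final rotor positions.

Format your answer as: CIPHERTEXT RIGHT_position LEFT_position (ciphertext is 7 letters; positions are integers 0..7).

Char 1 ('A'): step: R->1, L=5; A->plug->A->R->F->L->F->refl->A->L'->C->R'->B->plug->G
Char 2 ('E'): step: R->2, L=5; E->plug->E->R->H->L->H->refl->D->L'->D->R'->B->plug->G
Char 3 ('F'): step: R->3, L=5; F->plug->F->R->E->L->G->refl->B->L'->B->R'->B->plug->G
Char 4 ('F'): step: R->4, L=5; F->plug->F->R->C->L->A->refl->F->L'->F->R'->C->plug->C
Char 5 ('B'): step: R->5, L=5; B->plug->G->R->A->L->E->refl->C->L'->G->R'->F->plug->F
Char 6 ('D'): step: R->6, L=5; D->plug->D->R->A->L->E->refl->C->L'->G->R'->G->plug->B
Char 7 ('A'): step: R->7, L=5; A->plug->A->R->D->L->D->refl->H->L'->H->R'->C->plug->C
Final: ciphertext=GGGCFBC, RIGHT=7, LEFT=5

Answer: GGGCFBC 7 5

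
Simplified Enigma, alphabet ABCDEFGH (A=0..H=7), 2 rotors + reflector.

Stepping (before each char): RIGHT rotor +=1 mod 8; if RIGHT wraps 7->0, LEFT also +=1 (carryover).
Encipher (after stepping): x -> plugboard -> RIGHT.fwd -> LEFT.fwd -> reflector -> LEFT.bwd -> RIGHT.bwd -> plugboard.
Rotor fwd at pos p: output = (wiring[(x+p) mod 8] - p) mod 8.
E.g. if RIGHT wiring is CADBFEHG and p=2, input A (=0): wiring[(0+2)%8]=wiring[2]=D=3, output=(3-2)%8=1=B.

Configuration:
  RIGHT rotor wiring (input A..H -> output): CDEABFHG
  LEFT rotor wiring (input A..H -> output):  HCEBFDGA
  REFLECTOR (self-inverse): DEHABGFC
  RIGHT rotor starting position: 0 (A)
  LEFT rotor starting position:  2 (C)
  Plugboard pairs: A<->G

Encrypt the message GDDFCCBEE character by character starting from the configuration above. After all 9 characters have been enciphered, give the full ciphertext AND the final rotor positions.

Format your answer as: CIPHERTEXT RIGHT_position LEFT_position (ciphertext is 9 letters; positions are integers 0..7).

Answer: CFEDGACHD 1 3

Derivation:
Char 1 ('G'): step: R->1, L=2; G->plug->A->R->C->L->D->refl->A->L'->H->R'->C->plug->C
Char 2 ('D'): step: R->2, L=2; D->plug->D->R->D->L->B->refl->E->L'->E->R'->F->plug->F
Char 3 ('D'): step: R->3, L=2; D->plug->D->R->E->L->E->refl->B->L'->D->R'->E->plug->E
Char 4 ('F'): step: R->4, L=2; F->plug->F->R->H->L->A->refl->D->L'->C->R'->D->plug->D
Char 5 ('C'): step: R->5, L=2; C->plug->C->R->B->L->H->refl->C->L'->A->R'->A->plug->G
Char 6 ('C'): step: R->6, L=2; C->plug->C->R->E->L->E->refl->B->L'->D->R'->G->plug->A
Char 7 ('B'): step: R->7, L=2; B->plug->B->R->D->L->B->refl->E->L'->E->R'->C->plug->C
Char 8 ('E'): step: R->0, L->3 (L advanced); E->plug->E->R->B->L->C->refl->H->L'->G->R'->H->plug->H
Char 9 ('E'): step: R->1, L=3; E->plug->E->R->E->L->F->refl->G->L'->A->R'->D->plug->D
Final: ciphertext=CFEDGACHD, RIGHT=1, LEFT=3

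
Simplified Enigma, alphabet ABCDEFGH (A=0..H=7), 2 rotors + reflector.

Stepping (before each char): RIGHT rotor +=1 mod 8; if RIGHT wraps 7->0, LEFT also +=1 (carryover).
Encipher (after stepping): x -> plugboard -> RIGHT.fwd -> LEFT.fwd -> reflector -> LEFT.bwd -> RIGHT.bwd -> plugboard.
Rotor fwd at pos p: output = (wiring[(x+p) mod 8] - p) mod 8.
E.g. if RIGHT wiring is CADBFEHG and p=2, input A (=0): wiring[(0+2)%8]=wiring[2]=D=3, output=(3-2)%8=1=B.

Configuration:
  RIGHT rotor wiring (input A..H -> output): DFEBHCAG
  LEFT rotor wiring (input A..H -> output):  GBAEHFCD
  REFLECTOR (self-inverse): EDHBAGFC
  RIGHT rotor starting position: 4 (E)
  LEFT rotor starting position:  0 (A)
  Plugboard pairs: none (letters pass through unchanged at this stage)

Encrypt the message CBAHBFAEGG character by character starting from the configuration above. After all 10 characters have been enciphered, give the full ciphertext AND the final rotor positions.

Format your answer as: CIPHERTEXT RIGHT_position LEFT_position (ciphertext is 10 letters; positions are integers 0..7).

Char 1 ('C'): step: R->5, L=0; C->plug->C->R->B->L->B->refl->D->L'->H->R'->F->plug->F
Char 2 ('B'): step: R->6, L=0; B->plug->B->R->A->L->G->refl->F->L'->F->R'->C->plug->C
Char 3 ('A'): step: R->7, L=0; A->plug->A->R->H->L->D->refl->B->L'->B->R'->H->plug->H
Char 4 ('H'): step: R->0, L->1 (L advanced); H->plug->H->R->G->L->C->refl->H->L'->B->R'->D->plug->D
Char 5 ('B'): step: R->1, L=1; B->plug->B->R->D->L->G->refl->F->L'->H->R'->F->plug->F
Char 6 ('F'): step: R->2, L=1; F->plug->F->R->E->L->E->refl->A->L'->A->R'->D->plug->D
Char 7 ('A'): step: R->3, L=1; A->plug->A->R->G->L->C->refl->H->L'->B->R'->H->plug->H
Char 8 ('E'): step: R->4, L=1; E->plug->E->R->H->L->F->refl->G->L'->D->R'->A->plug->A
Char 9 ('G'): step: R->5, L=1; G->plug->G->R->E->L->E->refl->A->L'->A->R'->E->plug->E
Char 10 ('G'): step: R->6, L=1; G->plug->G->R->B->L->H->refl->C->L'->G->R'->E->plug->E
Final: ciphertext=FCHDFDHAEE, RIGHT=6, LEFT=1

Answer: FCHDFDHAEE 6 1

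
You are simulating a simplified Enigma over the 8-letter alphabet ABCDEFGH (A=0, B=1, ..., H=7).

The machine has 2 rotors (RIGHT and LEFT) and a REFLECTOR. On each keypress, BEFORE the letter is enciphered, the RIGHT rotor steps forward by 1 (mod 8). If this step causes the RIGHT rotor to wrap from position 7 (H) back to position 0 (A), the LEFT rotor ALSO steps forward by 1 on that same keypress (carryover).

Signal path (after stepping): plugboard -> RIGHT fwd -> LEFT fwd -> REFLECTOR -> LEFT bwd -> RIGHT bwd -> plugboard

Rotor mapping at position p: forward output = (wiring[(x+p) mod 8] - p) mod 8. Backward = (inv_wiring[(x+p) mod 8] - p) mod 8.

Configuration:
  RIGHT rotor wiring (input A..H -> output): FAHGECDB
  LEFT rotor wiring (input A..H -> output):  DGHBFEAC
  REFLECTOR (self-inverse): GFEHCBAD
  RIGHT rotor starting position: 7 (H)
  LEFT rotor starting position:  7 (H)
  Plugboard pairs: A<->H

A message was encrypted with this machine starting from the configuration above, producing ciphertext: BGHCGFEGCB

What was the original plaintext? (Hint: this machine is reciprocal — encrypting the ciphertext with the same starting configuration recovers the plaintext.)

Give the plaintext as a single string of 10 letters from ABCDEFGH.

Answer: FFFGFDGAGG

Derivation:
Char 1 ('B'): step: R->0, L->0 (L advanced); B->plug->B->R->A->L->D->refl->H->L'->C->R'->F->plug->F
Char 2 ('G'): step: R->1, L=0; G->plug->G->R->A->L->D->refl->H->L'->C->R'->F->plug->F
Char 3 ('H'): step: R->2, L=0; H->plug->A->R->F->L->E->refl->C->L'->H->R'->F->plug->F
Char 4 ('C'): step: R->3, L=0; C->plug->C->R->H->L->C->refl->E->L'->F->R'->G->plug->G
Char 5 ('G'): step: R->4, L=0; G->plug->G->R->D->L->B->refl->F->L'->E->R'->F->plug->F
Char 6 ('F'): step: R->5, L=0; F->plug->F->R->C->L->H->refl->D->L'->A->R'->D->plug->D
Char 7 ('E'): step: R->6, L=0; E->plug->E->R->B->L->G->refl->A->L'->G->R'->G->plug->G
Char 8 ('G'): step: R->7, L=0; G->plug->G->R->D->L->B->refl->F->L'->E->R'->H->plug->A
Char 9 ('C'): step: R->0, L->1 (L advanced); C->plug->C->R->H->L->C->refl->E->L'->D->R'->G->plug->G
Char 10 ('B'): step: R->1, L=1; B->plug->B->R->G->L->B->refl->F->L'->A->R'->G->plug->G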